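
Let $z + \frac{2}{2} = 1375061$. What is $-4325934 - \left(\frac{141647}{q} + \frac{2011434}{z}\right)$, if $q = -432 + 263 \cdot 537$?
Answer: $- \frac{418765948726322773}{96803536470} \approx -4.3259 \cdot 10^{6}$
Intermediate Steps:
$z = 1375060$ ($z = -1 + 1375061 = 1375060$)
$q = 140799$ ($q = -432 + 141231 = 140799$)
$-4325934 - \left(\frac{141647}{q} + \frac{2011434}{z}\right) = -4325934 - \left(\frac{141647}{140799} + \frac{1005717}{687530}\right) = -4325934 - \frac{238990509793}{96803536470} = - \frac{418765948726322773}{96803536470}$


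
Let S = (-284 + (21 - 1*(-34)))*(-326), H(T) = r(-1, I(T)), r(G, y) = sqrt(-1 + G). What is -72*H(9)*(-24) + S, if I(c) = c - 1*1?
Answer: 74654 + 1728*I*sqrt(2) ≈ 74654.0 + 2443.8*I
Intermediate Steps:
I(c) = -1 + c (I(c) = c - 1 = -1 + c)
H(T) = I*sqrt(2) (H(T) = sqrt(-1 - 1) = sqrt(-2) = I*sqrt(2))
S = 74654 (S = (-284 + (21 + 34))*(-326) = (-284 + 55)*(-326) = -229*(-326) = 74654)
-72*H(9)*(-24) + S = -72*I*sqrt(2)*(-24) + 74654 = 1728*I*sqrt(2) + 74654 = 74654 + 1728*I*sqrt(2)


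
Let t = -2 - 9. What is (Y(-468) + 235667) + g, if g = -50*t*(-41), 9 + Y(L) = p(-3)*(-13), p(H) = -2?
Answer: 213134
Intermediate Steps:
t = -11
Y(L) = 17 (Y(L) = -9 - 2*(-13) = -9 + 26 = 17)
g = -22550 (g = -50*(-11)*(-41) = 550*(-41) = -22550)
(Y(-468) + 235667) + g = (17 + 235667) - 22550 = 235684 - 22550 = 213134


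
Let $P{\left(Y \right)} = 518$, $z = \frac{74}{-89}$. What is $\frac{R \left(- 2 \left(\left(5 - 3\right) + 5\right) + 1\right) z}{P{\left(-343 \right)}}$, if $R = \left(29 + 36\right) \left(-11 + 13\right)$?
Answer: $\frac{1690}{623} \approx 2.7127$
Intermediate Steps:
$z = - \frac{74}{89}$ ($z = 74 \left(- \frac{1}{89}\right) = - \frac{74}{89} \approx -0.83146$)
$R = 130$ ($R = 65 \cdot 2 = 130$)
$\frac{R \left(- 2 \left(\left(5 - 3\right) + 5\right) + 1\right) z}{P{\left(-343 \right)}} = \frac{130 \left(- 2 \left(\left(5 - 3\right) + 5\right) + 1\right) \left(- \frac{74}{89}\right)}{518} = 130 \left(- 2 \left(2 + 5\right) + 1\right) \left(- \frac{74}{89}\right) \frac{1}{518} = 130 \left(\left(-2\right) 7 + 1\right) \left(- \frac{74}{89}\right) \frac{1}{518} = 130 \left(-14 + 1\right) \left(- \frac{74}{89}\right) \frac{1}{518} = 130 \left(-13\right) \left(- \frac{74}{89}\right) \frac{1}{518} = \left(-1690\right) \left(- \frac{74}{89}\right) \frac{1}{518} = \frac{125060}{89} \cdot \frac{1}{518} = \frac{1690}{623}$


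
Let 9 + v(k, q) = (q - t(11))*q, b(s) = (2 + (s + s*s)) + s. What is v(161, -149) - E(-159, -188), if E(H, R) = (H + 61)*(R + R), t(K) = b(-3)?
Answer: -13911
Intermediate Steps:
b(s) = 2 + s**2 + 2*s (b(s) = (2 + (s + s**2)) + s = (2 + s + s**2) + s = 2 + s**2 + 2*s)
t(K) = 5 (t(K) = 2 + (-3)**2 + 2*(-3) = 2 + 9 - 6 = 5)
E(H, R) = 2*R*(61 + H) (E(H, R) = (61 + H)*(2*R) = 2*R*(61 + H))
v(k, q) = -9 + q*(-5 + q) (v(k, q) = -9 + (q - 1*5)*q = -9 + (q - 5)*q = -9 + (-5 + q)*q = -9 + q*(-5 + q))
v(161, -149) - E(-159, -188) = (-9 + (-149)**2 - 5*(-149)) - 2*(-188)*(61 - 159) = (-9 + 22201 + 745) - 2*(-188)*(-98) = 22937 - 1*36848 = 22937 - 36848 = -13911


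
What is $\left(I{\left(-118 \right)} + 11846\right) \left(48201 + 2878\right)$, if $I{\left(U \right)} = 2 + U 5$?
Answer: $575047382$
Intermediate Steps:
$I{\left(U \right)} = 2 + 5 U$
$\left(I{\left(-118 \right)} + 11846\right) \left(48201 + 2878\right) = \left(\left(2 + 5 \left(-118\right)\right) + 11846\right) \left(48201 + 2878\right) = \left(\left(2 - 590\right) + 11846\right) 51079 = \left(-588 + 11846\right) 51079 = 11258 \cdot 51079 = 575047382$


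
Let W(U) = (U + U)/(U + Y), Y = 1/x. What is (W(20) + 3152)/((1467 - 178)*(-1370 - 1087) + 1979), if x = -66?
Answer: -2080064/2087379493 ≈ -0.00099649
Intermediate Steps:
Y = -1/66 (Y = 1/(-66) = -1/66 ≈ -0.015152)
W(U) = 2*U/(-1/66 + U) (W(U) = (U + U)/(U - 1/66) = (2*U)/(-1/66 + U) = 2*U/(-1/66 + U))
(W(20) + 3152)/((1467 - 178)*(-1370 - 1087) + 1979) = (132*20/(-1 + 66*20) + 3152)/((1467 - 178)*(-1370 - 1087) + 1979) = (132*20/(-1 + 1320) + 3152)/(1289*(-2457) + 1979) = (132*20/1319 + 3152)/(-3167073 + 1979) = (132*20*(1/1319) + 3152)/(-3165094) = (2640/1319 + 3152)*(-1/3165094) = (4160128/1319)*(-1/3165094) = -2080064/2087379493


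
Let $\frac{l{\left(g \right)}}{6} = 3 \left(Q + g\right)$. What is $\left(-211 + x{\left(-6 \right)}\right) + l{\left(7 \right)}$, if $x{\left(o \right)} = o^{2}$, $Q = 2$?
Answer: $-13$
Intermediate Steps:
$l{\left(g \right)} = 36 + 18 g$ ($l{\left(g \right)} = 6 \cdot 3 \left(2 + g\right) = 6 \left(6 + 3 g\right) = 36 + 18 g$)
$\left(-211 + x{\left(-6 \right)}\right) + l{\left(7 \right)} = \left(-211 + \left(-6\right)^{2}\right) + \left(36 + 18 \cdot 7\right) = \left(-211 + 36\right) + \left(36 + 126\right) = -175 + 162 = -13$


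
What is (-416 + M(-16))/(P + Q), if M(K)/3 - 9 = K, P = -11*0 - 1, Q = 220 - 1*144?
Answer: -437/75 ≈ -5.8267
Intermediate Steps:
Q = 76 (Q = 220 - 144 = 76)
P = -1 (P = 0 - 1 = -1)
M(K) = 27 + 3*K
(-416 + M(-16))/(P + Q) = (-416 + (27 + 3*(-16)))/(-1 + 76) = (-416 + (27 - 48))/75 = (-416 - 21)*(1/75) = -437*1/75 = -437/75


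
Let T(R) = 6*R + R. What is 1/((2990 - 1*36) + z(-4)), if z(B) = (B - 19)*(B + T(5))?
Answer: 1/2241 ≈ 0.00044623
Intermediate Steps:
T(R) = 7*R
z(B) = (-19 + B)*(35 + B) (z(B) = (B - 19)*(B + 7*5) = (-19 + B)*(B + 35) = (-19 + B)*(35 + B))
1/((2990 - 1*36) + z(-4)) = 1/((2990 - 1*36) + (-665 + (-4)² + 16*(-4))) = 1/((2990 - 36) + (-665 + 16 - 64)) = 1/(2954 - 713) = 1/2241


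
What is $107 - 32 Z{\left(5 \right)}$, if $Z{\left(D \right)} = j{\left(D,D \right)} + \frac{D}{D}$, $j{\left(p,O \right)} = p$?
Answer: $-85$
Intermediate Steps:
$Z{\left(D \right)} = 1 + D$ ($Z{\left(D \right)} = D + \frac{D}{D} = D + 1 = 1 + D$)
$107 - 32 Z{\left(5 \right)} = 107 - 32 \left(1 + 5\right) = 107 - 192 = -85$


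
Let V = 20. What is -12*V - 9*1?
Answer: -249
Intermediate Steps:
-12*V - 9*1 = -12*20 - 9*1 = -240 - 9 = -249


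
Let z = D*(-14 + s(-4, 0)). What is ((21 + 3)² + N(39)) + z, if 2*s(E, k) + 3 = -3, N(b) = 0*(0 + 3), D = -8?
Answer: 712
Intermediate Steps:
N(b) = 0 (N(b) = 0*3 = 0)
s(E, k) = -3 (s(E, k) = -3/2 + (½)*(-3) = -3/2 - 3/2 = -3)
z = 136 (z = -8*(-14 - 3) = -8*(-17) = 136)
((21 + 3)² + N(39)) + z = ((21 + 3)² + 0) + 136 = (24² + 0) + 136 = (576 + 0) + 136 = 576 + 136 = 712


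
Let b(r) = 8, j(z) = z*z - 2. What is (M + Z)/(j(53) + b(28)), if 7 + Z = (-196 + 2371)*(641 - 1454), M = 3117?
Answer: -353033/563 ≈ -627.06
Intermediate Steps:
j(z) = -2 + z² (j(z) = z² - 2 = -2 + z²)
Z = -1768282 (Z = -7 + (-196 + 2371)*(641 - 1454) = -7 + 2175*(-813) = -7 - 1768275 = -1768282)
(M + Z)/(j(53) + b(28)) = (3117 - 1768282)/((-2 + 53²) + 8) = -1765165/((-2 + 2809) + 8) = -1765165/(2807 + 8) = -1765165/2815 = -1765165*1/2815 = -353033/563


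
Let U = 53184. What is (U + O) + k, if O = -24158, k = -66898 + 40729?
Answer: 2857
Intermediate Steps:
k = -26169
(U + O) + k = (53184 - 24158) - 26169 = 29026 - 26169 = 2857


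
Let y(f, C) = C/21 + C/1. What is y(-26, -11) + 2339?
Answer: 48877/21 ≈ 2327.5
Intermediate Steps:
y(f, C) = 22*C/21 (y(f, C) = C*(1/21) + C*1 = C/21 + C = 22*C/21)
y(-26, -11) + 2339 = (22/21)*(-11) + 2339 = -242/21 + 2339 = 48877/21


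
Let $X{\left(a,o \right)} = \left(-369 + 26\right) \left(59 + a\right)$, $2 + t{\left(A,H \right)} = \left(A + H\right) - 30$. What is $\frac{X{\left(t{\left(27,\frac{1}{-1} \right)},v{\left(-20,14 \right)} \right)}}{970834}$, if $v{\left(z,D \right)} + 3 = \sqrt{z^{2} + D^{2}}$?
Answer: $- \frac{18179}{970834} \approx -0.018725$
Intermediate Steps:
$v{\left(z,D \right)} = -3 + \sqrt{D^{2} + z^{2}}$ ($v{\left(z,D \right)} = -3 + \sqrt{z^{2} + D^{2}} = -3 + \sqrt{D^{2} + z^{2}}$)
$t{\left(A,H \right)} = -32 + A + H$ ($t{\left(A,H \right)} = -2 - \left(30 - A - H\right) = -2 + \left(-30 + A + H\right) = -32 + A + H$)
$X{\left(a,o \right)} = -20237 - 343 a$ ($X{\left(a,o \right)} = - 343 \left(59 + a\right) = -20237 - 343 a$)
$\frac{X{\left(t{\left(27,\frac{1}{-1} \right)},v{\left(-20,14 \right)} \right)}}{970834} = \frac{-20237 - 343 \left(-32 + 27 + \frac{1}{-1}\right)}{970834} = \left(-20237 - 343 \left(-32 + 27 - 1\right)\right) \frac{1}{970834} = \left(-20237 - -2058\right) \frac{1}{970834} = \left(-20237 + 2058\right) \frac{1}{970834} = \left(-18179\right) \frac{1}{970834} = - \frac{18179}{970834}$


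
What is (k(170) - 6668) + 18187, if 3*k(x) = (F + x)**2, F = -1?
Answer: 63118/3 ≈ 21039.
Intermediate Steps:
k(x) = (-1 + x)**2/3
(k(170) - 6668) + 18187 = ((-1 + 170)**2/3 - 6668) + 18187 = ((1/3)*169**2 - 6668) + 18187 = ((1/3)*28561 - 6668) + 18187 = (28561/3 - 6668) + 18187 = 8557/3 + 18187 = 63118/3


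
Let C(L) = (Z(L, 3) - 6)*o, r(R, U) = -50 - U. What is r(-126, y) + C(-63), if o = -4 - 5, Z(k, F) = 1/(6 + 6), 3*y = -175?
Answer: 739/12 ≈ 61.583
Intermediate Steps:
y = -175/3 (y = (⅓)*(-175) = -175/3 ≈ -58.333)
Z(k, F) = 1/12
o = -9
C(L) = 213/4 (C(L) = (1/12 - 6)*(-9) = -71/12*(-9) = 213/4)
r(-126, y) + C(-63) = (-50 - 1*(-175/3)) + 213/4 = (-50 + 175/3) + 213/4 = 25/3 + 213/4 = 739/12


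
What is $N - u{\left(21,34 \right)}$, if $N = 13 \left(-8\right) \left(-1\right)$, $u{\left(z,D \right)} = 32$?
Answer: $72$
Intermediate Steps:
$N = 104$ ($N = \left(-104\right) \left(-1\right) = 104$)
$N - u{\left(21,34 \right)} = 104 - 32 = 72$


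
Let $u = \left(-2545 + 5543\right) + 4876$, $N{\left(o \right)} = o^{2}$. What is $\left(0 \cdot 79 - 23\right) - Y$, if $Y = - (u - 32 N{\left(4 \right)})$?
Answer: $7339$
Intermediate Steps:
$u = 7874$ ($u = 2998 + 4876 = 7874$)
$Y = -7362$ ($Y = - (7874 - 32 \cdot 4^{2}) = - (7874 - 32 \cdot 16) = - (7874 - 512) = \left(-1\right) 7362 = -7362$)
$\left(0 \cdot 79 - 23\right) - Y = \left(0 \cdot 79 - 23\right) - -7362 = \left(0 - 23\right) + 7362 = -23 + 7362 = 7339$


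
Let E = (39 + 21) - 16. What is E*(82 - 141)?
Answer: -2596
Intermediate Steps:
E = 44 (E = 60 - 16 = 44)
E*(82 - 141) = 44*(82 - 141) = 44*(-59) = -2596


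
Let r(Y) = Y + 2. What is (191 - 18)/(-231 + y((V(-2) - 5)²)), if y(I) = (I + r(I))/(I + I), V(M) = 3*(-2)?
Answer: -20933/27829 ≈ -0.75220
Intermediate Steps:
V(M) = -6
r(Y) = 2 + Y
y(I) = (2 + 2*I)/(2*I) (y(I) = (I + (2 + I))/(I + I) = (2 + 2*I)/((2*I)) = (2 + 2*I)*(1/(2*I)) = (2 + 2*I)/(2*I))
(191 - 18)/(-231 + y((V(-2) - 5)²)) = (191 - 18)/(-231 + (1 + (-6 - 5)²)/((-6 - 5)²)) = 173/(-231 + (1 + (-11)²)/((-11)²)) = 173/(-231 + (1 + 121)/121) = 173/(-231 + (1/121)*122) = 173/(-231 + 122/121) = 173/(-27829/121) = 173*(-121/27829) = -20933/27829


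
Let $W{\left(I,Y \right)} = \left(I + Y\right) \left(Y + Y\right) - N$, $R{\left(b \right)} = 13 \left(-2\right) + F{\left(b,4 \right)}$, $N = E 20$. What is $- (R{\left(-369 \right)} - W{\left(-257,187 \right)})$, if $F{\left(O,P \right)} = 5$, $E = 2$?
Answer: $-26199$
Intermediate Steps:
$N = 40$ ($N = 2 \cdot 20 = 40$)
$R{\left(b \right)} = -21$ ($R{\left(b \right)} = 13 \left(-2\right) + 5 = -26 + 5 = -21$)
$W{\left(I,Y \right)} = -40 + 2 Y \left(I + Y\right)$ ($W{\left(I,Y \right)} = \left(I + Y\right) \left(Y + Y\right) - 40 = \left(I + Y\right) 2 Y - 40 = 2 Y \left(I + Y\right) - 40 = -40 + 2 Y \left(I + Y\right)$)
$- (R{\left(-369 \right)} - W{\left(-257,187 \right)}) = - (-21 - \left(-40 + 2 \cdot 187^{2} + 2 \left(-257\right) 187\right)) = - (-21 - \left(-40 + 2 \cdot 34969 - 96118\right)) = - (-21 - \left(-40 + 69938 - 96118\right)) = - (-21 - -26220) = - (-21 + 26220) = \left(-1\right) 26199 = -26199$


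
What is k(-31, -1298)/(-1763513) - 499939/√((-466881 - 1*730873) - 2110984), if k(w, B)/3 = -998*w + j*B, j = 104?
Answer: 312162/1763513 + 499939*I*√3308738/3308738 ≈ 0.17701 + 274.84*I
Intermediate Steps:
k(w, B) = -2994*w + 312*B (k(w, B) = 3*(-998*w + 104*B) = -2994*w + 312*B)
k(-31, -1298)/(-1763513) - 499939/√((-466881 - 1*730873) - 2110984) = (-2994*(-31) + 312*(-1298))/(-1763513) - 499939/√((-466881 - 1*730873) - 2110984) = (92814 - 404976)*(-1/1763513) - 499939/√((-466881 - 730873) - 2110984) = -312162*(-1/1763513) - 499939/√(-1197754 - 2110984) = 312162/1763513 - 499939*(-I*√3308738/3308738) = 312162/1763513 - (-499939)*I*√3308738/3308738 = 312162/1763513 + 499939*I*√3308738/3308738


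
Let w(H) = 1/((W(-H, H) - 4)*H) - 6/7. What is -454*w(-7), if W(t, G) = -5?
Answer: 24062/63 ≈ 381.94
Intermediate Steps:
w(H) = -6/7 - 1/(9*H) (w(H) = 1/((-5 - 4)*H) - 6/7 = 1/((-9)*H) - 6*⅐ = -1/(9*H) - 6/7 = -6/7 - 1/(9*H))
-454*w(-7) = -454*(-7 - 54*(-7))/(63*(-7)) = -454*(-1)*(-7 + 378)/(63*7) = -454*(-1)*371/(63*7) = -454*(-53/63) = 24062/63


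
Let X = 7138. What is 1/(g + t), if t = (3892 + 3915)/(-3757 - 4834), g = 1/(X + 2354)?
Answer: -81545772/74095453 ≈ -1.1005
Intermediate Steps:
g = 1/9492 (g = 1/(7138 + 2354) = 1/9492 ≈ 0.00010535)
t = -7807/8591 (t = 7807/(-8591) = 7807*(-1/8591) = -7807/8591 ≈ -0.90874)
1/(g + t) = 1/(1/9492 - 7807/8591) = 1/(-74095453/81545772) = -81545772/74095453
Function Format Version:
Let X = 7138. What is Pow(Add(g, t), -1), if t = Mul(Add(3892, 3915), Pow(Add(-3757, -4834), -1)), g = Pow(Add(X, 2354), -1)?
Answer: Rational(-81545772, 74095453) ≈ -1.1005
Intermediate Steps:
g = Rational(1, 9492) (g = Pow(Add(7138, 2354), -1) = Pow(9492, -1) = Rational(1, 9492) ≈ 0.00010535)
t = Rational(-7807, 8591) (t = Mul(7807, Pow(-8591, -1)) = Mul(7807, Rational(-1, 8591)) = Rational(-7807, 8591) ≈ -0.90874)
Pow(Add(g, t), -1) = Pow(Add(Rational(1, 9492), Rational(-7807, 8591)), -1) = Pow(Rational(-74095453, 81545772), -1) = Rational(-81545772, 74095453)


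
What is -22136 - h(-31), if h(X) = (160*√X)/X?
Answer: -22136 + 160*I*√31/31 ≈ -22136.0 + 28.737*I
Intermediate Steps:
h(X) = 160/√X
-22136 - h(-31) = -22136 - 160/√(-31) = -22136 - 160*(-I*√31/31) = -22136 - (-160)*I*√31/31 = -22136 + 160*I*√31/31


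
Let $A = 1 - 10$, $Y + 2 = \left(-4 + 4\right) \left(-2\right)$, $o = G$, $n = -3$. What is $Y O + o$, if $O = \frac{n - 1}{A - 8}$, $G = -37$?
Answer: $- \frac{637}{17} \approx -37.471$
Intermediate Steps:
$o = -37$
$Y = -2$ ($Y = -2 + \left(-4 + 4\right) \left(-2\right) = -2 + 0 \left(-2\right) = -2 + 0 = -2$)
$A = -9$ ($A = 1 - 10 = -9$)
$O = \frac{4}{17}$ ($O = \frac{-3 - 1}{-9 - 8} = - \frac{4}{-17} = \left(-4\right) \left(- \frac{1}{17}\right) = \frac{4}{17} \approx 0.23529$)
$Y O + o = \left(-2\right) \frac{4}{17} - 37 = - \frac{8}{17} - 37 = - \frac{637}{17}$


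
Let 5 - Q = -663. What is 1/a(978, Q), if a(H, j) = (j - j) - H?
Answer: -1/978 ≈ -0.0010225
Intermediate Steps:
Q = 668 (Q = 5 - 1*(-663) = 5 + 663 = 668)
a(H, j) = -H (a(H, j) = 0 - H = -H)
1/a(978, Q) = 1/(-1*978) = 1/(-978) = -1/978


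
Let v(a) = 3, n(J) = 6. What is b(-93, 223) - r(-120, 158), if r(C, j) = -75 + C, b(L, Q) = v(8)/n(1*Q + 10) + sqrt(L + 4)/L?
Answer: 391/2 - I*sqrt(89)/93 ≈ 195.5 - 0.10144*I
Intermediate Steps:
b(L, Q) = 1/2 + sqrt(4 + L)/L (b(L, Q) = 3/6 + sqrt(L + 4)/L = 3*(1/6) + sqrt(4 + L)/L = 1/2 + sqrt(4 + L)/L)
b(-93, 223) - r(-120, 158) = (sqrt(4 - 93) + (1/2)*(-93))/(-93) - (-75 - 120) = -(sqrt(-89) - 93/2)/93 - 1*(-195) = -(I*sqrt(89) - 93/2)/93 + 195 = -(-93/2 + I*sqrt(89))/93 + 195 = (1/2 - I*sqrt(89)/93) + 195 = 391/2 - I*sqrt(89)/93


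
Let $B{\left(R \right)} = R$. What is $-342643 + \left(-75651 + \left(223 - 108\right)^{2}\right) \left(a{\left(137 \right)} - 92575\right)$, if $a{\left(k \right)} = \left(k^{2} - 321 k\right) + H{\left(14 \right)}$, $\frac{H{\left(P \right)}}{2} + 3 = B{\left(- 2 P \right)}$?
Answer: $7356249327$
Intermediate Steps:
$H{\left(P \right)} = -6 - 4 P$ ($H{\left(P \right)} = -6 + 2 \left(- 2 P\right) = -6 - 4 P$)
$a{\left(k \right)} = -62 + k^{2} - 321 k$ ($a{\left(k \right)} = \left(k^{2} - 321 k\right) - 62 = -62 + k^{2} - 321 k$)
$-342643 + \left(-75651 + \left(223 - 108\right)^{2}\right) \left(a{\left(137 \right)} - 92575\right) = -342643 + \left(-75651 + \left(223 - 108\right)^{2}\right) \left(\left(-62 + 137^{2} - 43977\right) - 92575\right) = -342643 + \left(-75651 + 115^{2}\right) \left(\left(-62 + 18769 - 43977\right) - 92575\right) = -342643 + \left(-75651 + 13225\right) \left(-25270 - 92575\right) = -342643 - -7356591970 = -342643 + 7356591970 = 7356249327$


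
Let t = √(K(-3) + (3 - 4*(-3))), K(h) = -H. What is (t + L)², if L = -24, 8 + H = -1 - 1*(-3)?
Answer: (24 - √21)² ≈ 377.04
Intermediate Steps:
H = -6 (H = -8 + (-1 - 1*(-3)) = -8 + (-1 + 3) = -8 + 2 = -6)
K(h) = 6 (K(h) = -1*(-6) = 6)
t = √21 (t = √(6 + (3 - 4*(-3))) = √(6 + (3 + 12)) = √(6 + 15) = √21 ≈ 4.5826)
(t + L)² = (√21 - 24)² = (-24 + √21)²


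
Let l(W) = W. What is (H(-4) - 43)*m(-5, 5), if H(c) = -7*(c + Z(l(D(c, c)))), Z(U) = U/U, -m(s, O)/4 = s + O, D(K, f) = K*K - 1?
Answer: 0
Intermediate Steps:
D(K, f) = -1 + K**2 (D(K, f) = K**2 - 1 = -1 + K**2)
m(s, O) = -4*O - 4*s (m(s, O) = -4*(s + O) = -4*(O + s) = -4*O - 4*s)
Z(U) = 1
H(c) = -7 - 7*c (H(c) = -7*(c + 1) = -7*(1 + c) = -7 - 7*c)
(H(-4) - 43)*m(-5, 5) = ((-7 - 7*(-4)) - 43)*(-4*5 - 4*(-5)) = ((-7 + 28) - 43)*(-20 + 20) = (21 - 43)*0 = -22*0 = 0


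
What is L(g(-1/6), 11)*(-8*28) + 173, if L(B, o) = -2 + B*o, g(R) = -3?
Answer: 8013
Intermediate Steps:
L(g(-1/6), 11)*(-8*28) + 173 = (-2 - 3*11)*(-8*28) + 173 = (-2 - 33)*(-224) + 173 = -35*(-224) + 173 = 7840 + 173 = 8013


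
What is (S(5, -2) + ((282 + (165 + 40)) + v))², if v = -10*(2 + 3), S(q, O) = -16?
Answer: 177241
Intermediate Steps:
v = -50 (v = -10*5 = -50)
(S(5, -2) + ((282 + (165 + 40)) + v))² = (-16 + ((282 + (165 + 40)) - 50))² = (-16 + ((282 + 205) - 50))² = (-16 + (487 - 50))² = (-16 + 437)² = 421² = 177241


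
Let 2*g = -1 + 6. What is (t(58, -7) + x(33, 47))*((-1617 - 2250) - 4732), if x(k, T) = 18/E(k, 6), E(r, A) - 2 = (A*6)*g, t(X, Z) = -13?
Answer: 5064811/46 ≈ 1.1010e+5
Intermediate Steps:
g = 5/2 (g = (-1 + 6)/2 = (1/2)*5 = 5/2 ≈ 2.5000)
E(r, A) = 2 + 15*A (E(r, A) = 2 + (A*6)*(5/2) = 2 + (6*A)*(5/2) = 2 + 15*A)
x(k, T) = 9/46 (x(k, T) = 18/(2 + 15*6) = 18/(2 + 90) = 18/92 = 18*(1/92) = 9/46)
(t(58, -7) + x(33, 47))*((-1617 - 2250) - 4732) = (-13 + 9/46)*((-1617 - 2250) - 4732) = -589*(-3867 - 4732)/46 = -589/46*(-8599) = 5064811/46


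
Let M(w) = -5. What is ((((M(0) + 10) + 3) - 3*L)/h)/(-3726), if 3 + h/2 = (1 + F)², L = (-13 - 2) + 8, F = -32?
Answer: -29/7139016 ≈ -4.0622e-6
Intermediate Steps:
L = -7 (L = -15 + 8 = -7)
h = 1916 (h = -6 + 2*(1 - 32)² = -6 + 2*(-31)² = -6 + 2*961 = -6 + 1922 = 1916)
((((M(0) + 10) + 3) - 3*L)/h)/(-3726) = ((((-5 + 10) + 3) - 3*(-7))/1916)/(-3726) = (((5 + 3) + 21)*(1/1916))*(-1/3726) = ((8 + 21)*(1/1916))*(-1/3726) = (29*(1/1916))*(-1/3726) = (29/1916)*(-1/3726) = -29/7139016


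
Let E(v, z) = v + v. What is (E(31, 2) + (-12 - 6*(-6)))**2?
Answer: 7396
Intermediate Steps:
E(v, z) = 2*v
(E(31, 2) + (-12 - 6*(-6)))**2 = (2*31 + (-12 - 6*(-6)))**2 = (62 + (-12 + 36))**2 = (62 + 24)**2 = 86**2 = 7396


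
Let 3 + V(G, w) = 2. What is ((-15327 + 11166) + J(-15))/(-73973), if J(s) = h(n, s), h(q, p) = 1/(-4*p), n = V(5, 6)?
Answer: 249659/4438380 ≈ 0.056250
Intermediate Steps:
V(G, w) = -1 (V(G, w) = -3 + 2 = -1)
n = -1
h(q, p) = -1/(4*p)
J(s) = -1/(4*s)
((-15327 + 11166) + J(-15))/(-73973) = ((-15327 + 11166) - 1/4/(-15))/(-73973) = (-4161 - 1/4*(-1/15))*(-1/73973) = (-4161 + 1/60)*(-1/73973) = -249659/60*(-1/73973) = 249659/4438380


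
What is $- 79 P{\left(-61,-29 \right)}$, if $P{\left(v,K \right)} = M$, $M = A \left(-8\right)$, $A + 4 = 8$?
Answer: $2528$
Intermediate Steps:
$A = 4$ ($A = -4 + 8 = 4$)
$M = -32$ ($M = 4 \left(-8\right) = -32$)
$P{\left(v,K \right)} = -32$
$- 79 P{\left(-61,-29 \right)} = \left(-79\right) \left(-32\right) = 2528$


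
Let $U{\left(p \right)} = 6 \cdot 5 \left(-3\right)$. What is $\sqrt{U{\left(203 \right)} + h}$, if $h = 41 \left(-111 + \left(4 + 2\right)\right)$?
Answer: $i \sqrt{4395} \approx 66.295 i$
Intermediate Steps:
$U{\left(p \right)} = -90$ ($U{\left(p \right)} = 30 \left(-3\right) = -90$)
$h = -4305$ ($h = 41 \left(-111 + 6\right) = 41 \left(-105\right) = -4305$)
$\sqrt{U{\left(203 \right)} + h} = \sqrt{-90 - 4305} = \sqrt{-4395} = i \sqrt{4395}$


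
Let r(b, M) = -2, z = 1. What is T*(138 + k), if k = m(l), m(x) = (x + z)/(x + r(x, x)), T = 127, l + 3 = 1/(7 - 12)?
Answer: 457073/26 ≈ 17580.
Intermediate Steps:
l = -16/5 (l = -3 + 1/(7 - 12) = -3 + 1/(-5) = -3 - ⅕ = -16/5 ≈ -3.2000)
m(x) = (1 + x)/(-2 + x) (m(x) = (x + 1)/(x - 2) = (1 + x)/(-2 + x))
k = 11/26 (k = (1 - 16/5)/(-2 - 16/5) = -11/5/(-26/5) = -5/26*(-11/5) = 11/26 ≈ 0.42308)
T*(138 + k) = 127*(138 + 11/26) = 127*(3599/26) = 457073/26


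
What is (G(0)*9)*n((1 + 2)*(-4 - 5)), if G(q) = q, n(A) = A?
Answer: 0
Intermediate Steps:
(G(0)*9)*n((1 + 2)*(-4 - 5)) = (0*9)*((1 + 2)*(-4 - 5)) = 0*(3*(-9)) = 0*(-27) = 0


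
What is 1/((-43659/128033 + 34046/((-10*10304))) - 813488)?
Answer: -6596260160/5365982913855519 ≈ -1.2293e-6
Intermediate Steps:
1/((-43659/128033 + 34046/((-10*10304))) - 813488) = 1/((-43659*1/128033 + 34046/(-103040)) - 813488) = 1/((-43659/128033 + 34046*(-1/103040)) - 813488) = 1/((-43659/128033 - 17023/51520) - 813488) = 1/(-4428817439/6596260160 - 813488) = 1/(-5365982913855519/6596260160) = -6596260160/5365982913855519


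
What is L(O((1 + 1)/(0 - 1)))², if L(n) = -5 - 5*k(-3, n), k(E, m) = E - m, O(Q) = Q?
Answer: 0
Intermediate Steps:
L(n) = 10 + 5*n (L(n) = -5 - 5*(-3 - n) = -5 + (15 + 5*n) = 10 + 5*n)
L(O((1 + 1)/(0 - 1)))² = (10 + 5*((1 + 1)/(0 - 1)))² = (10 + 5*(2/(-1)))² = (10 + 5*(2*(-1)))² = (10 + 5*(-2))² = (10 - 10)² = 0² = 0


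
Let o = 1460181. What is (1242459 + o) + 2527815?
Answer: 5230455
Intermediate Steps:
(1242459 + o) + 2527815 = (1242459 + 1460181) + 2527815 = 2702640 + 2527815 = 5230455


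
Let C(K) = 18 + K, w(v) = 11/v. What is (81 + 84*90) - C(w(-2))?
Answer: 15257/2 ≈ 7628.5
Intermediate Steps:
(81 + 84*90) - C(w(-2)) = (81 + 84*90) - (18 + 11/(-2)) = (81 + 7560) - (18 + 11*(-½)) = 7641 - (18 - 11/2) = 7641 - 1*25/2 = 7641 - 25/2 = 15257/2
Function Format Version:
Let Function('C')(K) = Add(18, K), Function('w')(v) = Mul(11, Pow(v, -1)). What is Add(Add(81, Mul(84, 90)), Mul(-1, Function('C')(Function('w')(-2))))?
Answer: Rational(15257, 2) ≈ 7628.5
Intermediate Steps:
Add(Add(81, Mul(84, 90)), Mul(-1, Function('C')(Function('w')(-2)))) = Add(Add(81, Mul(84, 90)), Mul(-1, Add(18, Mul(11, Pow(-2, -1))))) = Add(Add(81, 7560), Mul(-1, Add(18, Mul(11, Rational(-1, 2))))) = Add(7641, Mul(-1, Add(18, Rational(-11, 2)))) = Add(7641, Mul(-1, Rational(25, 2))) = Add(7641, Rational(-25, 2)) = Rational(15257, 2)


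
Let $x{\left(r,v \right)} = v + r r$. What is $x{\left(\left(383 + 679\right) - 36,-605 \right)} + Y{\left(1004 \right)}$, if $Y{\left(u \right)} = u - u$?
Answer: $1052071$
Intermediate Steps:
$Y{\left(u \right)} = 0$
$x{\left(r,v \right)} = v + r^{2}$
$x{\left(\left(383 + 679\right) - 36,-605 \right)} + Y{\left(1004 \right)} = \left(-605 + \left(\left(383 + 679\right) - 36\right)^{2}\right) + 0 = \left(-605 + \left(1062 - 36\right)^{2}\right) + 0 = \left(-605 + 1026^{2}\right) + 0 = \left(-605 + 1052676\right) + 0 = 1052071 + 0 = 1052071$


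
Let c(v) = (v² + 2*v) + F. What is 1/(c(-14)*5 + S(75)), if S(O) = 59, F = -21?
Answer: 1/794 ≈ 0.0012594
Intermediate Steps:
c(v) = -21 + v² + 2*v (c(v) = (v² + 2*v) - 21 = -21 + v² + 2*v)
1/(c(-14)*5 + S(75)) = 1/((-21 + (-14)² + 2*(-14))*5 + 59) = 1/((-21 + 196 - 28)*5 + 59) = 1/(147*5 + 59) = 1/(735 + 59) = 1/794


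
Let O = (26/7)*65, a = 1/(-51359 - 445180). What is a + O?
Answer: 839150903/3475773 ≈ 241.43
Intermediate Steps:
a = -1/496539 (a = 1/(-496539) = -1/496539 ≈ -2.0139e-6)
O = 1690/7 (O = (26*(⅐))*65 = (26/7)*65 = 1690/7 ≈ 241.43)
a + O = -1/496539 + 1690/7 = 839150903/3475773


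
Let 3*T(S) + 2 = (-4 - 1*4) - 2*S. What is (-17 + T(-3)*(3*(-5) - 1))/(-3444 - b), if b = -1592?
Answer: -13/5556 ≈ -0.0023398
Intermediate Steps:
T(S) = -10/3 - 2*S/3 (T(S) = -⅔ + ((-4 - 1*4) - 2*S)/3 = -⅔ + ((-4 - 4) - 2*S)/3 = -⅔ + (-8 - 2*S)/3 = -⅔ + (-8/3 - 2*S/3) = -10/3 - 2*S/3)
(-17 + T(-3)*(3*(-5) - 1))/(-3444 - b) = (-17 + (-10/3 - ⅔*(-3))*(3*(-5) - 1))/(-3444 - 1*(-1592)) = (-17 + (-10/3 + 2)*(-15 - 1))/(-3444 + 1592) = (-17 - 4/3*(-16))/(-1852) = (-17 + 64/3)*(-1/1852) = (13/3)*(-1/1852) = -13/5556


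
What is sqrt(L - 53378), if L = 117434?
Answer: 2*sqrt(16014) ≈ 253.09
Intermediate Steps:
sqrt(L - 53378) = sqrt(117434 - 53378) = sqrt(64056) = 2*sqrt(16014)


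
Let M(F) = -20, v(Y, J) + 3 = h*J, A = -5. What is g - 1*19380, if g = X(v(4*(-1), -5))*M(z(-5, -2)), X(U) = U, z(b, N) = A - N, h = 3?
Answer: -19020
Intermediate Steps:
v(Y, J) = -3 + 3*J
z(b, N) = -5 - N
g = 360 (g = (-3 + 3*(-5))*(-20) = (-3 - 15)*(-20) = -18*(-20) = 360)
g - 1*19380 = 360 - 1*19380 = 360 - 19380 = -19020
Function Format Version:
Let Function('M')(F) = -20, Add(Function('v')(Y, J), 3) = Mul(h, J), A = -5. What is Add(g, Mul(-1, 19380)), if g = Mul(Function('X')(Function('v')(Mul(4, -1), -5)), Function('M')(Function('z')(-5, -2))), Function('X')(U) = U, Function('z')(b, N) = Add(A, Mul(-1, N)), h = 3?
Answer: -19020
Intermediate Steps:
Function('v')(Y, J) = Add(-3, Mul(3, J))
Function('z')(b, N) = Add(-5, Mul(-1, N))
g = 360 (g = Mul(Add(-3, Mul(3, -5)), -20) = Mul(Add(-3, -15), -20) = Mul(-18, -20) = 360)
Add(g, Mul(-1, 19380)) = Add(360, Mul(-1, 19380)) = Add(360, -19380) = -19020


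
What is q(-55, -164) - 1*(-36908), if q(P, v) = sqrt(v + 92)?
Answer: 36908 + 6*I*sqrt(2) ≈ 36908.0 + 8.4853*I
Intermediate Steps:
q(P, v) = sqrt(92 + v)
q(-55, -164) - 1*(-36908) = sqrt(92 - 164) - 1*(-36908) = sqrt(-72) + 36908 = 6*I*sqrt(2) + 36908 = 36908 + 6*I*sqrt(2)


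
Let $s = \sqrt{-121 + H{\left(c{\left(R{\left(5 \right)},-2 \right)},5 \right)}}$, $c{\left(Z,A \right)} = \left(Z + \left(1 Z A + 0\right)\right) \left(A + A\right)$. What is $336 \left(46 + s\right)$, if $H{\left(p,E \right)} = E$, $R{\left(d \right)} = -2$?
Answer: $15456 + 672 i \sqrt{29} \approx 15456.0 + 3618.8 i$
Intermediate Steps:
$c{\left(Z,A \right)} = 2 A \left(Z + A Z\right)$ ($c{\left(Z,A \right)} = \left(Z + \left(Z A + 0\right)\right) 2 A = \left(Z + \left(A Z + 0\right)\right) 2 A = \left(Z + A Z\right) 2 A = 2 A \left(Z + A Z\right)$)
$s = 2 i \sqrt{29}$ ($s = \sqrt{-121 + 5} = \sqrt{-116} = 2 i \sqrt{29} \approx 10.77 i$)
$336 \left(46 + s\right) = 336 \left(46 + 2 i \sqrt{29}\right) = 15456 + 672 i \sqrt{29}$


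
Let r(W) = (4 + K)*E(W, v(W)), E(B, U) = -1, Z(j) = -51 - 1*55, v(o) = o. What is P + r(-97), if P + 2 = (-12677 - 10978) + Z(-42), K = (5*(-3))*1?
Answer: -23752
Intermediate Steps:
Z(j) = -106 (Z(j) = -51 - 55 = -106)
K = -15 (K = -15*1 = -15)
P = -23763 (P = -2 + ((-12677 - 10978) - 106) = -2 + (-23655 - 106) = -2 - 23761 = -23763)
r(W) = 11 (r(W) = (4 - 15)*(-1) = -11*(-1) = 11)
P + r(-97) = -23763 + 11 = -23752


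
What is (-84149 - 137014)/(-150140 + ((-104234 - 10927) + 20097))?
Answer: 221163/245204 ≈ 0.90195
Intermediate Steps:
(-84149 - 137014)/(-150140 + ((-104234 - 10927) + 20097)) = -221163/(-150140 + (-115161 + 20097)) = -221163/(-150140 - 95064) = -221163/(-245204) = -221163*(-1/245204) = 221163/245204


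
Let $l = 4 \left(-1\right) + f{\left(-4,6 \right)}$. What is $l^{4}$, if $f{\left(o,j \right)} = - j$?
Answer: $10000$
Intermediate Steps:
$l = -10$ ($l = 4 \left(-1\right) - 6 = -4 - 6 = -10$)
$l^{4} = \left(-10\right)^{4} = 10000$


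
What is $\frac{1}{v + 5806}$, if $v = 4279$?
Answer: $\frac{1}{10085} \approx 9.9157 \cdot 10^{-5}$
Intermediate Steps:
$\frac{1}{v + 5806} = \frac{1}{4279 + 5806} = \frac{1}{10085}$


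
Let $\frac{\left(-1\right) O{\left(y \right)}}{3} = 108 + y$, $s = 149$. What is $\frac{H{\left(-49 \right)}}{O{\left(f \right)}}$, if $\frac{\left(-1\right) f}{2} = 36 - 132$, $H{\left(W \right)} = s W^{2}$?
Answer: $- \frac{357749}{900} \approx -397.5$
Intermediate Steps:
$H{\left(W \right)} = 149 W^{2}$
$f = 192$ ($f = - 2 \left(36 - 132\right) = \left(-2\right) \left(-96\right) = 192$)
$O{\left(y \right)} = -324 - 3 y$ ($O{\left(y \right)} = - 3 \left(108 + y\right) = -324 - 3 y$)
$\frac{H{\left(-49 \right)}}{O{\left(f \right)}} = \frac{149 \left(-49\right)^{2}}{-324 - 576} = \frac{149 \cdot 2401}{-324 - 576} = \frac{357749}{-900} = 357749 \left(- \frac{1}{900}\right) = - \frac{357749}{900}$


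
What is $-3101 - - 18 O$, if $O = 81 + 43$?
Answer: $-869$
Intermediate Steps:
$O = 124$
$-3101 - - 18 O = -3101 - \left(-18\right) 124 = -3101 - -2232 = -3101 + 2232 = -869$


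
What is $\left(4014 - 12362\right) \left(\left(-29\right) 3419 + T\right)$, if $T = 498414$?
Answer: $-3333047524$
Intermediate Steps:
$\left(4014 - 12362\right) \left(\left(-29\right) 3419 + T\right) = \left(4014 - 12362\right) \left(\left(-29\right) 3419 + 498414\right) = - 8348 \left(-99151 + 498414\right) = \left(-8348\right) 399263 = -3333047524$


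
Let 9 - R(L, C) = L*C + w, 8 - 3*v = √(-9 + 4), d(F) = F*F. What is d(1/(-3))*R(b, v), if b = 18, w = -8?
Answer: -31/9 + 2*I*√5/3 ≈ -3.4444 + 1.4907*I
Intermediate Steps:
d(F) = F²
v = 8/3 - I*√5/3 (v = 8/3 - √(-9 + 4)/3 = 8/3 - I*√5/3 ≈ 2.6667 - 0.74536*I)
R(L, C) = 17 - C*L (R(L, C) = 9 - (L*C - 8) = 9 - (C*L - 8) = 9 - (-8 + C*L) = 9 + (8 - C*L) = 17 - C*L)
d(1/(-3))*R(b, v) = (1/(-3))²*(17 - 1*(8/3 - I*√5/3)*18) = (-⅓)²*(17 + (-48 + 6*I*√5)) = (-31 + 6*I*√5)/9 = -31/9 + 2*I*√5/3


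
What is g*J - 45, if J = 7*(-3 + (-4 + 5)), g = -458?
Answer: 6367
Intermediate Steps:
J = -14 (J = 7*(-3 + 1) = 7*(-2) = -14)
g*J - 45 = -458*(-14) - 45 = 6412 - 45 = 6367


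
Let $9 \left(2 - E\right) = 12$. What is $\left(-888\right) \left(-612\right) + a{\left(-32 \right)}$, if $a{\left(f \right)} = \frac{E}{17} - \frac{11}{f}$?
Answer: $\frac{886920817}{1632} \approx 5.4346 \cdot 10^{5}$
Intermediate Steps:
$E = \frac{2}{3}$ ($E = 2 - \frac{4}{3} = \frac{2}{3} \approx 0.66667$)
$a{\left(f \right)} = \frac{2}{51} - \frac{11}{f}$ ($a{\left(f \right)} = \frac{2}{3 \cdot 17} - \frac{11}{f} = \frac{2}{3} \cdot \frac{1}{17} - \frac{11}{f} = \frac{2}{51} - \frac{11}{f}$)
$\left(-888\right) \left(-612\right) + a{\left(-32 \right)} = \left(-888\right) \left(-612\right) - \left(- \frac{2}{51} + \frac{11}{-32}\right) = 543456 + \left(\frac{2}{51} - - \frac{11}{32}\right) = 543456 + \left(\frac{2}{51} + \frac{11}{32}\right) = 543456 + \frac{625}{1632} = \frac{886920817}{1632}$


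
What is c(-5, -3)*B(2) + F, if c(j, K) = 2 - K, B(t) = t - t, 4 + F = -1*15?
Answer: -19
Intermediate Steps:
F = -19 (F = -4 - 1*15 = -4 - 15 = -19)
B(t) = 0
c(-5, -3)*B(2) + F = (2 - 1*(-3))*0 - 19 = (2 + 3)*0 - 19 = 5*0 - 19 = 0 - 19 = -19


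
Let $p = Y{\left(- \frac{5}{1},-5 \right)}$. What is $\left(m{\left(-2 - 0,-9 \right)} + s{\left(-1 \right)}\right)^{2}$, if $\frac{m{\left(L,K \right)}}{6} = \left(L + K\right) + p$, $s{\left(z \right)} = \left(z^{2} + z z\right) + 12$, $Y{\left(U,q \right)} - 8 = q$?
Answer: $1156$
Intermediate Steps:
$Y{\left(U,q \right)} = 8 + q$
$p = 3$ ($p = 8 - 5 = 3$)
$s{\left(z \right)} = 12 + 2 z^{2}$ ($s{\left(z \right)} = \left(z^{2} + z^{2}\right) + 12 = 2 z^{2} + 12 = 12 + 2 z^{2}$)
$m{\left(L,K \right)} = 18 + 6 K + 6 L$ ($m{\left(L,K \right)} = 6 \left(\left(L + K\right) + 3\right) = 6 \left(\left(K + L\right) + 3\right) = 6 \left(3 + K + L\right) = 18 + 6 K + 6 L$)
$\left(m{\left(-2 - 0,-9 \right)} + s{\left(-1 \right)}\right)^{2} = \left(\left(18 + 6 \left(-9\right) + 6 \left(-2 - 0\right)\right) + \left(12 + 2 \left(-1\right)^{2}\right)\right)^{2} = \left(\left(18 - 54 + 6 \left(-2 + 0\right)\right) + \left(12 + 2 \cdot 1\right)\right)^{2} = \left(\left(18 - 54 + 6 \left(-2\right)\right) + \left(12 + 2\right)\right)^{2} = \left(\left(18 - 54 - 12\right) + 14\right)^{2} = \left(-48 + 14\right)^{2} = \left(-34\right)^{2} = 1156$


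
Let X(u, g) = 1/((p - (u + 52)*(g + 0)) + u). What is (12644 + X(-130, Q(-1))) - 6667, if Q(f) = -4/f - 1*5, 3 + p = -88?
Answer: 1787122/299 ≈ 5977.0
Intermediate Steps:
p = -91 (p = -3 - 88 = -91)
Q(f) = -5 - 4/f (Q(f) = -4/f - 5 = -5 - 4/f)
X(u, g) = 1/(-91 + u - g*(52 + u)) (X(u, g) = 1/((-91 - (u + 52)*(g + 0)) + u) = 1/((-91 - (52 + u)*g) + u) = 1/((-91 - g*(52 + u)) + u) = 1/(-91 + u - g*(52 + u)))
(12644 + X(-130, Q(-1))) - 6667 = (12644 - 1/(91 - 1*(-130) + 52*(-5 - 4/(-1)) + (-5 - 4/(-1))*(-130))) - 6667 = (12644 - 1/(91 + 130 + 52*(-5 - 4*(-1)) + (-5 - 4*(-1))*(-130))) - 6667 = (12644 - 1/(91 + 130 + 52*(-5 + 4) + (-5 + 4)*(-130))) - 6667 = (12644 - 1/(91 + 130 + 52*(-1) - 1*(-130))) - 6667 = (12644 - 1/(91 + 130 - 52 + 130)) - 6667 = (12644 - 1/299) - 6667 = 3780555/299 - 6667 = 1787122/299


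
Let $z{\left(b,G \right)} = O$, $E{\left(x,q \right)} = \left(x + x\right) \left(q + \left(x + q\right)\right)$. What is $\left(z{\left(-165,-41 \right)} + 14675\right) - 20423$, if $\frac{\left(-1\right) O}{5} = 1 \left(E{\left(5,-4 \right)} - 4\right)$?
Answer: $-5578$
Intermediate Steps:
$E{\left(x,q \right)} = 2 x \left(x + 2 q\right)$ ($E{\left(x,q \right)} = 2 x \left(q + \left(q + x\right)\right) = 2 x \left(x + 2 q\right)$)
$O = 170$ ($O = - 5 \cdot 1 \left(2 \cdot 5 \left(5 + 2 \left(-4\right)\right) - 4\right) = - 5 \cdot 1 \left(2 \cdot 5 \left(5 - 8\right) - 4\right) = - 5 \cdot 1 \left(2 \cdot 5 \left(-3\right) - 4\right) = - 5 \cdot 1 \left(-30 - 4\right) = - 5 \cdot 1 \left(-34\right) = \left(-5\right) \left(-34\right) = 170$)
$z{\left(b,G \right)} = 170$
$\left(z{\left(-165,-41 \right)} + 14675\right) - 20423 = \left(170 + 14675\right) - 20423 = 14845 - 20423 = -5578$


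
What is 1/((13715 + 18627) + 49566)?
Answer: 1/81908 ≈ 1.2209e-5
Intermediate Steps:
1/((13715 + 18627) + 49566) = 1/(32342 + 49566) = 1/81908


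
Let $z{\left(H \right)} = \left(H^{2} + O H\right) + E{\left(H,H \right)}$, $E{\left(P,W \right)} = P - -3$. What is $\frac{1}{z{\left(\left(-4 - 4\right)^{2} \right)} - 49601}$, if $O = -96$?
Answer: $- \frac{1}{51582} \approx -1.9387 \cdot 10^{-5}$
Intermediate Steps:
$E{\left(P,W \right)} = 3 + P$ ($E{\left(P,W \right)} = P + 3 = 3 + P$)
$z{\left(H \right)} = 3 + H^{2} - 95 H$ ($z{\left(H \right)} = \left(H^{2} - 96 H\right) + \left(3 + H\right) = 3 + H^{2} - 95 H$)
$\frac{1}{z{\left(\left(-4 - 4\right)^{2} \right)} - 49601} = \frac{1}{\left(3 + \left(\left(-4 - 4\right)^{2}\right)^{2} - 95 \left(-4 - 4\right)^{2}\right) - 49601} = \frac{1}{\left(3 + \left(\left(-8\right)^{2}\right)^{2} - 95 \left(-8\right)^{2}\right) - 49601} = \frac{1}{\left(3 + 64^{2} - 6080\right) - 49601} = \frac{1}{\left(3 + 4096 - 6080\right) - 49601} = \frac{1}{-1981 - 49601} = \frac{1}{-51582} = - \frac{1}{51582}$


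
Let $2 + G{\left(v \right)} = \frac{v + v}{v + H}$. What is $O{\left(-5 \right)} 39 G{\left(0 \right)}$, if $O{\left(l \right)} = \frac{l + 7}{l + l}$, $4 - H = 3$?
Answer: $\frac{78}{5} \approx 15.6$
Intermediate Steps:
$H = 1$ ($H = 4 - 3 = 1$)
$O{\left(l \right)} = \frac{7 + l}{2 l}$
$G{\left(v \right)} = -2 + \frac{2 v}{1 + v}$ ($G{\left(v \right)} = -2 + \frac{v + v}{v + 1} = -2 + \frac{2 v}{1 + v}$)
$O{\left(-5 \right)} 39 G{\left(0 \right)} = \frac{7 - 5}{2 \left(-5\right)} 39 \left(- \frac{2}{1 + 0}\right) = \frac{1}{2} \left(- \frac{1}{5}\right) 2 \cdot 39 \left(- \frac{2}{1}\right) = \left(- \frac{1}{5}\right) 39 \left(\left(-2\right) 1\right) = \left(- \frac{39}{5}\right) \left(-2\right) = \frac{78}{5}$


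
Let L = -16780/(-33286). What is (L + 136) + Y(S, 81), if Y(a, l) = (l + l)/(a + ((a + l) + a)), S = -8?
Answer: 44063644/316217 ≈ 139.35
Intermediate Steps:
L = 8390/16643 (L = -16780*(-1/33286) = 8390/16643 ≈ 0.50412)
Y(a, l) = 2*l/(l + 3*a) (Y(a, l) = (2*l)/(a + (l + 2*a)) = (2*l)/(l + 3*a) = 2*l/(l + 3*a))
(L + 136) + Y(S, 81) = (8390/16643 + 136) + 2*81/(81 + 3*(-8)) = 2271838/16643 + 2*81/(81 - 24) = 2271838/16643 + 2*81/57 = 2271838/16643 + 2*81*(1/57) = 2271838/16643 + 54/19 = 44063644/316217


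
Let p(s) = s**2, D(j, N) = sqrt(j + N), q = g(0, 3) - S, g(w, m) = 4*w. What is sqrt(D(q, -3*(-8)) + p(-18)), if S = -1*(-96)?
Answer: sqrt(324 + 6*I*sqrt(2)) ≈ 18.002 + 0.2357*I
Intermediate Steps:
S = 96
q = -96 (q = 4*0 - 1*96 = 0 - 96 = -96)
D(j, N) = sqrt(N + j)
sqrt(D(q, -3*(-8)) + p(-18)) = sqrt(sqrt(-3*(-8) - 96) + (-18)**2) = sqrt(sqrt(24 - 96) + 324) = sqrt(sqrt(-72) + 324) = sqrt(6*I*sqrt(2) + 324) = sqrt(324 + 6*I*sqrt(2))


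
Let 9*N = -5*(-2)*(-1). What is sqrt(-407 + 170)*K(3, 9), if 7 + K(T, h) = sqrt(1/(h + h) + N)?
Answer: I*sqrt(237)*(-42 + I*sqrt(38))/6 ≈ -15.817 - 107.76*I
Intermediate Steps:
N = -10/9 (N = (-5*(-2)*(-1))/9 = (10*(-1))/9 = (1/9)*(-10) = -10/9 ≈ -1.1111)
K(T, h) = -7 + sqrt(-10/9 + 1/(2*h)) (K(T, h) = -7 + sqrt(1/(h + h) - 10/9) = -7 + sqrt(1/(2*h) - 10/9) = -7 + sqrt(-10/9 + 1/(2*h)))
sqrt(-407 + 170)*K(3, 9) = sqrt(-407 + 170)*(-7 + sqrt(-40 + 18/9)/6) = sqrt(-237)*(-7 + sqrt(-40 + 18*(1/9))/6) = (I*sqrt(237))*(-7 + sqrt(-40 + 2)/6) = (I*sqrt(237))*(-7 + sqrt(-38)/6) = (I*sqrt(237))*(-7 + (I*sqrt(38))/6) = (I*sqrt(237))*(-7 + I*sqrt(38)/6) = I*sqrt(237)*(-7 + I*sqrt(38)/6)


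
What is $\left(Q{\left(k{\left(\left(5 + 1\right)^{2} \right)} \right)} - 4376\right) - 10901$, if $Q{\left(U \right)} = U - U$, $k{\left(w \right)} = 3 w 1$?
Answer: $-15277$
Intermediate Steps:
$k{\left(w \right)} = 3 w$
$Q{\left(U \right)} = 0$
$\left(Q{\left(k{\left(\left(5 + 1\right)^{2} \right)} \right)} - 4376\right) - 10901 = \left(0 - 4376\right) - 10901 = -4376 - 10901 = -15277$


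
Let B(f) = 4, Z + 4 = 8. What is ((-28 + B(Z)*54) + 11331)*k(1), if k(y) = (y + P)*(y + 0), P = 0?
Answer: 11519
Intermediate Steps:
Z = 4 (Z = -4 + 8 = 4)
k(y) = y² (k(y) = (y + 0)*(y + 0) = y*y = y²)
((-28 + B(Z)*54) + 11331)*k(1) = ((-28 + 4*54) + 11331)*1² = ((-28 + 216) + 11331)*1 = (188 + 11331)*1 = 11519*1 = 11519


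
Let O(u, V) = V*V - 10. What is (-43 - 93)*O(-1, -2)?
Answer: 816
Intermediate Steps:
O(u, V) = -10 + V² (O(u, V) = V² - 10 = -10 + V²)
(-43 - 93)*O(-1, -2) = (-43 - 93)*(-10 + (-2)²) = -136*(-10 + 4) = -136*(-6) = 816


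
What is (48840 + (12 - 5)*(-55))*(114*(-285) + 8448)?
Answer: -1164955110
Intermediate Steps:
(48840 + (12 - 5)*(-55))*(114*(-285) + 8448) = (48840 + 7*(-55))*(-32490 + 8448) = (48840 - 385)*(-24042) = 48455*(-24042) = -1164955110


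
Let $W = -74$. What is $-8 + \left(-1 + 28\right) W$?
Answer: $-2006$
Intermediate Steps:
$-8 + \left(-1 + 28\right) W = -8 + \left(-1 + 28\right) \left(-74\right) = -8 + 27 \left(-74\right) = -8 - 1998 = -2006$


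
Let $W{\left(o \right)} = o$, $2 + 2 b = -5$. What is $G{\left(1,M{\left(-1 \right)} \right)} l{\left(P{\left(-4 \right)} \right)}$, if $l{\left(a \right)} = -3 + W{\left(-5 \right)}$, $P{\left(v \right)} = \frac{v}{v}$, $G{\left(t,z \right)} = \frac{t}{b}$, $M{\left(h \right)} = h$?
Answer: $\frac{16}{7} \approx 2.2857$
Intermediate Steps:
$b = - \frac{7}{2}$ ($b = -1 + \frac{1}{2} \left(-5\right) = -1 - \frac{5}{2} = - \frac{7}{2} \approx -3.5$)
$G{\left(t,z \right)} = - \frac{2 t}{7}$ ($G{\left(t,z \right)} = \frac{t}{- \frac{7}{2}} = t \left(- \frac{2}{7}\right) = - \frac{2 t}{7}$)
$P{\left(v \right)} = 1$
$l{\left(a \right)} = -8$ ($l{\left(a \right)} = -3 - 5 = -8$)
$G{\left(1,M{\left(-1 \right)} \right)} l{\left(P{\left(-4 \right)} \right)} = \left(- \frac{2}{7}\right) 1 \left(-8\right) = \left(- \frac{2}{7}\right) \left(-8\right) = \frac{16}{7}$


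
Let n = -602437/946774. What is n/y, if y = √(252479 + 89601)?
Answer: -602437*√5345/40484056240 ≈ -0.0010879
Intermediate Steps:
n = -602437/946774 (n = -602437*1/946774 = -602437/946774 ≈ -0.63630)
y = 8*√5345 (y = √342080 = 8*√5345 ≈ 584.88)
n/y = -602437*√5345/42760/946774 = -602437*√5345/40484056240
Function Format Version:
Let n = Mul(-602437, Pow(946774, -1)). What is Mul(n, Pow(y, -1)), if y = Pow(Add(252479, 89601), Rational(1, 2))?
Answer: Mul(Rational(-602437, 40484056240), Pow(5345, Rational(1, 2))) ≈ -0.0010879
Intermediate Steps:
n = Rational(-602437, 946774) (n = Mul(-602437, Rational(1, 946774)) = Rational(-602437, 946774) ≈ -0.63630)
y = Mul(8, Pow(5345, Rational(1, 2))) (y = Pow(342080, Rational(1, 2)) = Mul(8, Pow(5345, Rational(1, 2))) ≈ 584.88)
Mul(n, Pow(y, -1)) = Mul(Rational(-602437, 946774), Pow(Mul(8, Pow(5345, Rational(1, 2))), -1)) = Mul(Rational(-602437, 946774), Mul(Rational(1, 42760), Pow(5345, Rational(1, 2)))) = Mul(Rational(-602437, 40484056240), Pow(5345, Rational(1, 2)))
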